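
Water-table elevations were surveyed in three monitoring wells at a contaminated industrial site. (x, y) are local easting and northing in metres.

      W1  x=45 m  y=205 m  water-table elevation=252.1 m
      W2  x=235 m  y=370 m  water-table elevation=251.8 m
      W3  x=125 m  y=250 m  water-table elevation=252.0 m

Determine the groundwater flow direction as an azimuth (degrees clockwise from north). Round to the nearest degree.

031°

With h = a·x + b·y + c and W1 as origin, the differences give:
  190·a + 165·b = -0.3
  80·a + 45·b = -0.1
Eliminate b (×45 and ×165, subtract): -4650·a = 3.00 → a = ∂h/∂x = -0.0006452
Back-substitute: b = ∂h/∂y = -0.001075.
Flow direction (−∇h) has components (+0.0006452 E, +0.001075 N).
Azimuth = atan2(E, N) = atan2(+0.0006452, +0.001075) = 31.0° ≈ 031°.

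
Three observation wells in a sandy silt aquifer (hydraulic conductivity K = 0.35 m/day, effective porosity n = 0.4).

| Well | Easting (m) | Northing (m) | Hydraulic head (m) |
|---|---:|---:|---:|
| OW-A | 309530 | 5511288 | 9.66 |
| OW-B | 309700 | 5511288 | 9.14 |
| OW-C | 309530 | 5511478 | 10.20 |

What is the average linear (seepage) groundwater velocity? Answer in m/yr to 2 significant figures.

1.3 m/yr

∂h/∂x = (9.14 − 9.66) / (309700 − 309530) = -0.003059
∂h/∂y = (10.20 − 9.66) / (5511478 − 5511288) = +0.002842
|∇h| = √(-0.003059² + 0.002842²) = 0.004175
Seepage velocity v = K·i/n = 0.35 × 0.004175 / 0.4 = 0.003653 m/day = 1.334 m/yr.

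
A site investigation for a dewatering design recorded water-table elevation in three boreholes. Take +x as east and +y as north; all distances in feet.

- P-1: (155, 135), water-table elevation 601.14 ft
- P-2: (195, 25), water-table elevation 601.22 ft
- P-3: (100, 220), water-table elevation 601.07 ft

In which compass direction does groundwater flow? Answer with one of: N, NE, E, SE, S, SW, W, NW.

Differences from P-1: to P-2 (Δx, Δy, Δh) = (40, -110, +0.08); to P-3 = (-55, 85, -0.07).
Solve a·Δx + b·Δy = Δh: det = 40·85 − (-55)·(-110) = -2650.
∂h/∂x = [(+0.08)·85 − (-0.07)·(-110)] / -2650 = +0.0003396
∂h/∂y = [40·(-0.07) − (-55)·(+0.08)] / -2650 = -0.0006038
Flow = −∇h = (-0.0003396 east, +0.0006038 north), which points northwest.

NW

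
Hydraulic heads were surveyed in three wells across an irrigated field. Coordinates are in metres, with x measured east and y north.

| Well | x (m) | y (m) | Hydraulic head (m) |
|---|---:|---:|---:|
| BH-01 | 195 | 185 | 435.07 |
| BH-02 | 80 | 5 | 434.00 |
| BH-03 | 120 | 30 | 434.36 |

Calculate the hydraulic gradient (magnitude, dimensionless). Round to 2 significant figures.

Taking BH-01 as reference: BH-02−BH-01 = (-115, -180, -1.07); BH-03−BH-01 = (-75, -155, -0.71).
Solve a·Δx + b·Δy = Δh: det = (-115)·(-155) − (-75)·(-180) = 4325.
∂h/∂x = [(-1.07)·(-155) − (-0.71)·(-180)] / 4325 = +0.008798
∂h/∂y = [(-115)·(-0.71) − (-75)·(-1.07)] / 4325 = +0.0003237
|∇h| = √(0.008798² + 0.0003237²) = 0.008804

0.0088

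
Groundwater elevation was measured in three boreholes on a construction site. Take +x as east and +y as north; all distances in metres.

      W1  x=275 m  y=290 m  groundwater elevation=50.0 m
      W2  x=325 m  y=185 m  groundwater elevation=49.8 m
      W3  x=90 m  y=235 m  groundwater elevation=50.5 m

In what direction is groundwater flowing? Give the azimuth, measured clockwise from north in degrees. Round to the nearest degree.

101°

Differences from W1: to W2 (Δx, Δy, Δh) = (50, -105, -0.2); to W3 = (-185, -55, +0.5).
Solve a·Δx + b·Δy = Δh: det = 50·(-55) − (-185)·(-105) = -22175.
∂h/∂x = [(-0.2)·(-55) − (+0.5)·(-105)] / -22175 = -0.002864
∂h/∂y = [50·(+0.5) − (-185)·(-0.2)] / -22175 = +0.0005411
Flow direction (−∇h) has components (+0.002864 E, -0.0005411 N).
Azimuth = atan2(E, N) = atan2(+0.002864, -0.0005411) = 100.7° ≈ 101°.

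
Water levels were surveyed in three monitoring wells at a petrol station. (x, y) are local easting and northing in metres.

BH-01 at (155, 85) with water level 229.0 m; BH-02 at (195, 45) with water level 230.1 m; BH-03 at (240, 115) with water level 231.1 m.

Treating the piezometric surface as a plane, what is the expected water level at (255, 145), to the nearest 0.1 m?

231.4 m

Taking BH-01 as reference: BH-02−BH-01 = (40, -40, +1.1); BH-03−BH-01 = (85, 30, +2.1).
Determinant of the coordinate differences = 40·30 − 85·(-40) = 4600.
∂h/∂x = [(+1.1)·30 − (+2.1)·(-40)] / 4600 = +0.02543
∂h/∂y = [40·(+2.1) − 85·(+1.1)] / 4600 = -0.002065
h(255, 145) = 229.0 + (+0.02543)·(100) + (-0.002065)·(60) = 229.0 +2.543 -0.124 = 231.420 m.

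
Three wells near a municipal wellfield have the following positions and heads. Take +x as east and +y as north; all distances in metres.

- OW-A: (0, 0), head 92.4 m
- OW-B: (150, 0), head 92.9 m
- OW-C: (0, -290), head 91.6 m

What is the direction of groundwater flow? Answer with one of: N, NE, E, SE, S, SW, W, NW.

∂h/∂x = (92.9 − 92.4) / (150 − 0) = +0.003333
∂h/∂y = (91.6 − 92.4) / (-290 − 0) = +0.002759
Flow = −∇h = (-0.003333 east, -0.002759 north), which points southwest.

SW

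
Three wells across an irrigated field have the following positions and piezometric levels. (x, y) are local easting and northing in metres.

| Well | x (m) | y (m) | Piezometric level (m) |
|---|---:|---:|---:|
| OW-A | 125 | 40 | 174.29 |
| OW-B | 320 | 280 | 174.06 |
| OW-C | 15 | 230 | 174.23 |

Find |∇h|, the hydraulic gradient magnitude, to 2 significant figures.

0.00074

Differences from OW-A: to OW-B (Δx, Δy, Δh) = (195, 240, -0.23); to OW-C = (-110, 190, -0.06).
Solve a·Δx + b·Δy = Δh: det = 195·190 − (-110)·240 = 63450.
∂h/∂x = [(-0.23)·190 − (-0.06)·240] / 63450 = -0.0004618
∂h/∂y = [195·(-0.06) − (-110)·(-0.23)] / 63450 = -0.0005831
|∇h| = √(-0.0004618² + -0.0005831²) = 0.0007438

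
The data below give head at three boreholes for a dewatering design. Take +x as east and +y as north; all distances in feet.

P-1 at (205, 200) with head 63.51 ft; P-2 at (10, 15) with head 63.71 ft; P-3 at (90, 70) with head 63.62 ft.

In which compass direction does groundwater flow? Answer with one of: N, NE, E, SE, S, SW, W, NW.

E

Taking P-1 as reference: P-2−P-1 = (-195, -185, +0.20); P-3−P-1 = (-115, -130, +0.11).
Solve a·Δx + b·Δy = Δh: det = (-195)·(-130) − (-115)·(-185) = 4075.
∂h/∂x = [(+0.20)·(-130) − (+0.11)·(-185)] / 4075 = -0.001387
∂h/∂y = [(-195)·(+0.11) − (-115)·(+0.20)] / 4075 = +0.0003804
Flow = −∇h = (+0.001387 east, -0.0003804 north), which points east.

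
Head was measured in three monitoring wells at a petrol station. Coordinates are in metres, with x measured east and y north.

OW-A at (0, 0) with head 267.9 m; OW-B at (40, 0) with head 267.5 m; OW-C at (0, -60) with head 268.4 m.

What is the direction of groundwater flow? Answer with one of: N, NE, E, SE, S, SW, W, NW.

NE

∂h/∂x = (267.5 − 267.9) / (40 − 0) = -0.010000
∂h/∂y = (268.4 − 267.9) / (-60 − 0) = -0.008333
Flow = −∇h = (+0.010000 east, +0.008333 north), which points northeast.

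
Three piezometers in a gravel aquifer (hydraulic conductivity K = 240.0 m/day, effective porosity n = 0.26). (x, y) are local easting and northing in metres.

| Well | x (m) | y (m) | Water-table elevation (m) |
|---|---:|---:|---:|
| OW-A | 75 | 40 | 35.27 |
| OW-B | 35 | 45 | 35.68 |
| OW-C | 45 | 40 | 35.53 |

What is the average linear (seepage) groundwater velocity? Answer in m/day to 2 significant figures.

With h = a·x + b·y + c and OW-A as origin, the differences give:
  (-40)·a + 5·b = +0.41
  (-30)·a + 0·b = +0.26
Eliminate b (×0 and ×5, subtract): 150·a = -1.300 → a = ∂h/∂x = -0.008667
Back-substitute: b = ∂h/∂y = +0.01267.
|∇h| = √(-0.008667² + 0.01267²) = 0.01535
Seepage velocity v = K·i/n = 240.0 × 0.01535 / 0.26 = 14.17 m/day.

14 m/day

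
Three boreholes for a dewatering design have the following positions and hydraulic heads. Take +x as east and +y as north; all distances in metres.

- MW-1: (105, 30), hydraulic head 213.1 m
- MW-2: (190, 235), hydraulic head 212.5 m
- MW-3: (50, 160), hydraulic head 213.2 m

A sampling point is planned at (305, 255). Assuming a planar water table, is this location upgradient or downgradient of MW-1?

Taking MW-1 as reference: MW-2−MW-1 = (85, 205, -0.6); MW-3−MW-1 = (-55, 130, +0.1).
Solve a·Δx + b·Δy = Δh: det = 85·130 − (-55)·205 = 22325.
∂h/∂x = [(-0.6)·130 − (+0.1)·205] / 22325 = -0.004412
∂h/∂y = [85·(+0.1) − (-55)·(-0.6)] / 22325 = -0.001097
Head at (305, 255) = 213.1 + (-0.004412)·(200) + (-0.001097)·(225) = 211.97 m.
That is lower than the 213.1 m at MW-1, so the point is downgradient.

downgradient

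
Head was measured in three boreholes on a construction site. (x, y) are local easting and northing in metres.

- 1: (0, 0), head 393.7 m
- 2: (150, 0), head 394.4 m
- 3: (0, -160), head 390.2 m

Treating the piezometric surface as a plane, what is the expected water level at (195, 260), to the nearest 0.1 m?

400.3 m

∂h/∂x = (394.4 − 393.7) / (150 − 0) = +0.004667
∂h/∂y = (390.2 − 393.7) / (-160 − 0) = +0.02187
h(195, 260) = 393.7 + (+0.004667)·(195) + (+0.02187)·(260) = 393.7 +0.910 +5.688 = 400.297 m.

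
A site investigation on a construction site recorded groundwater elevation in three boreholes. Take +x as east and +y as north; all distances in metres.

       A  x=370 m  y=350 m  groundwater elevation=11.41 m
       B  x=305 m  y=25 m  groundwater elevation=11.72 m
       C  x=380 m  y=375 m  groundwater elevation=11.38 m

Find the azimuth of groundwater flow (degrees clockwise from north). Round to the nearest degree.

060°

With h = a·x + b·y + c and A as origin, the differences give:
  (-65)·a + (-325)·b = +0.31
  10·a + 25·b = -0.03
Eliminate b (×25 and ×(-325), subtract): 1625·a = -2.000 → a = ∂h/∂x = -0.001231
Back-substitute: b = ∂h/∂y = -0.0007077.
Flow direction (−∇h) has components (+0.001231 E, +0.0007077 N).
Azimuth = atan2(E, N) = atan2(+0.001231, +0.0007077) = 60.1° ≈ 060°.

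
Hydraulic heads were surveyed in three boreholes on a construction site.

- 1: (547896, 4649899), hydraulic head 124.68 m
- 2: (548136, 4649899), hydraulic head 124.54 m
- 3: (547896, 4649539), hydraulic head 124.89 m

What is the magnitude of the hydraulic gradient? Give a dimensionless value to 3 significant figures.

0.000825

∂h/∂x = (124.54 − 124.68) / (548136 − 547896) = -0.0005833
∂h/∂y = (124.89 − 124.68) / (4649539 − 4649899) = -0.0005833
|∇h| = √(-0.0005833² + -0.0005833²) = 0.0008249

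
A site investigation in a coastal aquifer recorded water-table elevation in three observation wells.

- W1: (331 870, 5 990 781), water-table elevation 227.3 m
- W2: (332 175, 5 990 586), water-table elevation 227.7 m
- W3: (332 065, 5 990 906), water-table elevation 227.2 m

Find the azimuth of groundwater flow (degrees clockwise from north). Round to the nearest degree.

344°

Differences from W1: to W2 (Δx, Δy, Δh) = (305, -195, +0.4); to W3 = (195, 125, -0.1).
Determinant of the coordinate differences = 305·125 − 195·(-195) = 76150.
∂h/∂x = [(+0.4)·125 − (-0.1)·(-195)] / 76150 = +0.0004005
∂h/∂y = [305·(-0.1) − 195·(+0.4)] / 76150 = -0.001425
Flow direction (−∇h) has components (-0.0004005 E, +0.001425 N).
Azimuth = atan2(E, N) = atan2(-0.0004005, +0.001425) = 344.3° ≈ 344°.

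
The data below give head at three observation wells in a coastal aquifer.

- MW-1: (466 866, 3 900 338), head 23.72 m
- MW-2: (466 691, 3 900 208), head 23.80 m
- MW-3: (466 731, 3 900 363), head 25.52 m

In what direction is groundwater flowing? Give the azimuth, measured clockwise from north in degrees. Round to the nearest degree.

142°

Three-point gradient (reference MW-1): Δ to MW-2 = (-175, -130, +0.08), Δ to MW-3 = (-135, 25, +1.80).
∂h/∂x = -0.01076, ∂h/∂y = +0.01387 (det = -21925).
Flow direction (−∇h) has components (+0.01076 E, -0.01387 N).
Azimuth = atan2(E, N) = atan2(+0.01076, -0.01387) = 142.2° ≈ 142°.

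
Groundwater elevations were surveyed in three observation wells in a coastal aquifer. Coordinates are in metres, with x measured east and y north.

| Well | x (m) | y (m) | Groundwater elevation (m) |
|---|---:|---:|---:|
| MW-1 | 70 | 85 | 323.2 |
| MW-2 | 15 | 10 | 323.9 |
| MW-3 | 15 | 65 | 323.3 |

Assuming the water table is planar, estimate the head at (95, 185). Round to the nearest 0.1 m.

322.2 m

Three-point gradient (reference MW-1): Δ to MW-2 = (-55, -75, +0.7), Δ to MW-3 = (-55, -20, +0.1).
∂h/∂x = +0.002149, ∂h/∂y = -0.01091 (det = -3025).
h(95, 185) = 323.2 + (+0.002149)·(25) + (-0.01091)·(100) = 323.2 +0.054 -1.091 = 322.163 m.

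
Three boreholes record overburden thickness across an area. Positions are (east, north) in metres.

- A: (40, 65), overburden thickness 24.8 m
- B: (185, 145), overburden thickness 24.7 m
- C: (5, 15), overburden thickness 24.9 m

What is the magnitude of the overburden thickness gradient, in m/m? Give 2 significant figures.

0.0026 m/m

Differences from A: to B (Δx, Δy, Δh) = (145, 80, -0.1); to C = (-35, -50, +0.1).
Determinant of the coordinate differences = 145·(-50) − (-35)·80 = -4450.
∂d/∂x = [(-0.1)·(-50) − (+0.1)·80] / -4450 = +0.0006742
∂d/∂y = [145·(+0.1) − (-35)·(-0.1)] / -4450 = -0.002472
|∇f| = √(0.0006742² + -0.002472²) = 0.002562 m/m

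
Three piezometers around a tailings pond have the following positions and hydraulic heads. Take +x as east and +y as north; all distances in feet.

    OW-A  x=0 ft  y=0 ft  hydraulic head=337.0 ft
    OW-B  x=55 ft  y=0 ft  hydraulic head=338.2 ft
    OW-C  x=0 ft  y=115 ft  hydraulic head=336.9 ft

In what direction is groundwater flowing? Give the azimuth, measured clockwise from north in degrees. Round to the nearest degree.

272°

∂h/∂x = (338.2 − 337.0) / (55 − 0) = +0.02182
∂h/∂y = (336.9 − 337.0) / (115 − 0) = -0.0008696
Flow direction (−∇h) has components (-0.02182 E, +0.0008696 N).
Azimuth = atan2(E, N) = atan2(-0.02182, +0.0008696) = 272.3° ≈ 272°.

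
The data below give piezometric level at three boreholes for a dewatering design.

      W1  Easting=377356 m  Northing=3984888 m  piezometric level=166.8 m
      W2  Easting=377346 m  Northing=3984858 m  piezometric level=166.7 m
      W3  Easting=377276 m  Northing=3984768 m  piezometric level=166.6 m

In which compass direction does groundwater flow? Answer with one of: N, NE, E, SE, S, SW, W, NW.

SE

Taking W1 as reference: W2−W1 = (-10, -30, -0.1); W3−W1 = (-80, -120, -0.2).
Solve a·Δx + b·Δy = Δh: det = (-10)·(-120) − (-80)·(-30) = -1200.
∂h/∂x = [(-0.1)·(-120) − (-0.2)·(-30)] / -1200 = -0.005000
∂h/∂y = [(-10)·(-0.2) − (-80)·(-0.1)] / -1200 = +0.005000
Flow = −∇h = (+0.005000 east, -0.005000 north), which points southeast.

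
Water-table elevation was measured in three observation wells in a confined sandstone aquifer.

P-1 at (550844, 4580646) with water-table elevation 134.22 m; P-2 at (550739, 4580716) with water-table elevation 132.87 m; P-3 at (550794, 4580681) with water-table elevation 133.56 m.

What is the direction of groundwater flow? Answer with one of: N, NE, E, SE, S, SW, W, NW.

NW

Taking P-1 as reference: P-2−P-1 = (-105, 70, -1.35); P-3−P-1 = (-50, 35, -0.66).
Solve a·Δx + b·Δy = Δh: det = (-105)·35 − (-50)·70 = -175.
∂h/∂x = [(-1.35)·35 − (-0.66)·70] / -175 = +0.006000
∂h/∂y = [(-105)·(-0.66) − (-50)·(-1.35)] / -175 = -0.01029
Flow = −∇h = (-0.006000 east, +0.01029 north), which points northwest.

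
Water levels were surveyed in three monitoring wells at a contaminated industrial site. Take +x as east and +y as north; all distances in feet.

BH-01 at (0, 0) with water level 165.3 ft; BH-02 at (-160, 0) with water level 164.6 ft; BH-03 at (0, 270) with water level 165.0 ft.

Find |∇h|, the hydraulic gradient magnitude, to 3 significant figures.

0.00451

∂h/∂x = (164.6 − 165.3) / (-160 − 0) = +0.004375
∂h/∂y = (165.0 − 165.3) / (270 − 0) = -0.001111
|∇h| = √(0.004375² + -0.001111²) = 0.004514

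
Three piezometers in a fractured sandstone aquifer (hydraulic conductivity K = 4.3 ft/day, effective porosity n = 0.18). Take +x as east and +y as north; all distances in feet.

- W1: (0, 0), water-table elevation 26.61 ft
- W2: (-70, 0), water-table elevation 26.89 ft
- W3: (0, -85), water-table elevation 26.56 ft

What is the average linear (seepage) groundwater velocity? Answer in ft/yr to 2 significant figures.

35 ft/yr

∂h/∂x = (26.89 − 26.61) / (-70 − 0) = -0.004000
∂h/∂y = (26.56 − 26.61) / (-85 − 0) = +0.0005882
|∇h| = √(-0.004000² + 0.0005882²) = 0.004043
Seepage velocity v = K·i/n = 4.3 × 0.004043 / 0.18 = 0.09658 ft/day = 35.28 ft/yr.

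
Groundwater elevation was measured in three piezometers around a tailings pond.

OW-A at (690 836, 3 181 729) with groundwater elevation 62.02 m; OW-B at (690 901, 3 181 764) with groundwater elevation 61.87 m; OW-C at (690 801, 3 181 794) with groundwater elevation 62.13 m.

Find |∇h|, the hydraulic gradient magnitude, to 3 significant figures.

Taking OW-A as reference: OW-B−OW-A = (65, 35, -0.15); OW-C−OW-A = (-35, 65, +0.11).
Determinant of the coordinate differences = 65·65 − (-35)·35 = 5450.
∂h/∂x = [(-0.15)·65 − (+0.11)·35] / 5450 = -0.002495
∂h/∂y = [65·(+0.11) − (-35)·(-0.15)] / 5450 = +0.0003486
|∇h| = √(-0.002495² + 0.0003486²) = 0.002519

0.00252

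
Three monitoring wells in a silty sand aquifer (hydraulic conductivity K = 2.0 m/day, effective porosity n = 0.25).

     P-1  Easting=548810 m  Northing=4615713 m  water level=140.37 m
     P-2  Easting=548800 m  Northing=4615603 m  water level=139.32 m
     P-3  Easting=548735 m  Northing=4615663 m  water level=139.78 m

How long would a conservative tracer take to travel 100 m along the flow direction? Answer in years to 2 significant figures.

3.6 years

With h = a·x + b·y + c and P-1 as origin, the differences give:
  (-10)·a + (-110)·b = -1.05
  (-75)·a + (-50)·b = -0.59
Eliminate b (×(-50) and ×(-110), subtract): -7750·a = -12.400 → a = ∂h/∂x = +0.001600
Back-substitute: b = ∂h/∂y = +0.009400.
|∇h| = √(0.001600² + 0.009400²) = 0.009535
Seepage velocity v = K·i/n = 2.0 × 0.009535 / 0.25 = 0.07628 m/day.
t = 100 / 0.07628 = 1311 days = 3.59 years.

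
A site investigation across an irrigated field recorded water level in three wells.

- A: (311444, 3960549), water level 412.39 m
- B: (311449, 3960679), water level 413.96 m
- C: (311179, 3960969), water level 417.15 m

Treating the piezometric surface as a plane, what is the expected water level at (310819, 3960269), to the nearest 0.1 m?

408.3 m

With h = a·x + b·y + c and A as origin, the differences give:
  5·a + 130·b = +1.57
  (-265)·a + 420·b = +4.76
Eliminate b (×420 and ×130, subtract): 36550·a = 40.600 → a = ∂h/∂x = +0.001111
Back-substitute: b = ∂h/∂y = +0.01203.
h(310819, 3960269) = 412.39 + (+0.001111)·(-625) + (+0.01203)·(-280) = 412.39 -0.694 -3.370 = 408.326 m.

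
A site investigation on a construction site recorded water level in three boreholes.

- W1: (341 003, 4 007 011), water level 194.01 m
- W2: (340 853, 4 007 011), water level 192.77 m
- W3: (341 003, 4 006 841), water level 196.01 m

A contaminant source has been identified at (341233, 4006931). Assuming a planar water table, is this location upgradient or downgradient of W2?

upgradient

∂h/∂x = (192.77 − 194.01) / (340853 − 341003) = +0.008267
∂h/∂y = (196.01 − 194.01) / (4006841 − 4007011) = -0.01176
Head at (341233, 4006931) = 194.01 + (+0.008267)·(230) + (-0.01176)·(-80) = 196.85 m.
That is higher than the 192.77 m at W2, so the point is upgradient.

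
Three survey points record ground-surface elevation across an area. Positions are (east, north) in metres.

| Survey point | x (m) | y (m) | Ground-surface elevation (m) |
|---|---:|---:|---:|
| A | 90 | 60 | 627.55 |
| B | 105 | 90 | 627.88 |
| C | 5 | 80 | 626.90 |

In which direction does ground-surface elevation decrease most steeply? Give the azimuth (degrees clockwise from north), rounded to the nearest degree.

Differences from A: to B (Δx, Δy, Δh) = (15, 30, +0.33); to C = (-85, 20, -0.65).
Determinant of the coordinate differences = 15·20 − (-85)·30 = 2850.
∂z/∂x = [(+0.33)·20 − (-0.65)·30] / 2850 = +0.009158
∂z/∂y = [15·(-0.65) − (-85)·(+0.33)] / 2850 = +0.006421
Steepest decrease is along −∇f: components (-0.009158 E, -0.006421 N).
Azimuth = atan2(-0.009158, -0.006421) = 235.0° ≈ 235°.

235°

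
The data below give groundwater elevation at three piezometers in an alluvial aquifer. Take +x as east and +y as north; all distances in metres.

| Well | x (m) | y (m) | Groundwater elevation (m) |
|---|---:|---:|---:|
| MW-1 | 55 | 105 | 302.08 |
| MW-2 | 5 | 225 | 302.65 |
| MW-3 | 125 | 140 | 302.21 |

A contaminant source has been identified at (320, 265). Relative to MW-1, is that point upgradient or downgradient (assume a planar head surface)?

upgradient

With h = a·x + b·y + c and MW-1 as origin, the differences give:
  (-50)·a + 120·b = +0.57
  70·a + 35·b = +0.13
Eliminate b (×35 and ×120, subtract): -10150·a = 4.350 → a = ∂h/∂x = -0.0004286
Back-substitute: b = ∂h/∂y = +0.004571.
Head at (320, 265) = 302.08 + (-0.0004286)·(265) + (+0.004571)·(160) = 302.70 m.
That is higher than the 302.08 m at MW-1, so the point is upgradient.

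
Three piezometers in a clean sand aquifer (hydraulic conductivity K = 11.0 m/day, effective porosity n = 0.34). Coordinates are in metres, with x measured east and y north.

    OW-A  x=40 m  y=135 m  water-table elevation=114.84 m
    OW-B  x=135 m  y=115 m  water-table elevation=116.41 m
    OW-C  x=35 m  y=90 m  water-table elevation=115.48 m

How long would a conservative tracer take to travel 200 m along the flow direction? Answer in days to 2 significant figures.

300 days

Differences from OW-A: to OW-B (Δx, Δy, Δh) = (95, -20, +1.57); to OW-C = (-5, -45, +0.64).
Determinant of the coordinate differences = 95·(-45) − (-5)·(-20) = -4375.
∂h/∂x = [(+1.57)·(-45) − (+0.64)·(-20)] / -4375 = +0.01322
∂h/∂y = [95·(+0.64) − (-5)·(+1.57)] / -4375 = -0.01569
|∇h| = √(0.01322² + -0.01569²) = 0.02052
Seepage velocity v = K·i/n = 11.0 × 0.02052 / 0.34 = 0.6639 m/day.
t = 200 / 0.6639 = 301.3 days.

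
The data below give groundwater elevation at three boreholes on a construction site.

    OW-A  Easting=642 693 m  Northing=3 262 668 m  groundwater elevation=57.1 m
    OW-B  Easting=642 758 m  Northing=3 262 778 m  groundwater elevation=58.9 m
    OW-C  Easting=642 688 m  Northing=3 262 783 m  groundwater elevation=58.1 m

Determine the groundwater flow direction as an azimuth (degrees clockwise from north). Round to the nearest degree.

233°

With h = a·x + b·y + c and OW-A as origin, the differences give:
  65·a + 110·b = +1.8
  (-5)·a + 115·b = +1.0
Eliminate b (×115 and ×110, subtract): 8025·a = 97.00 → a = ∂h/∂x = +0.01209
Back-substitute: b = ∂h/∂y = +0.009221.
Flow direction (−∇h) has components (-0.01209 E, -0.009221 N).
Azimuth = atan2(E, N) = atan2(-0.01209, -0.009221) = 232.7° ≈ 233°.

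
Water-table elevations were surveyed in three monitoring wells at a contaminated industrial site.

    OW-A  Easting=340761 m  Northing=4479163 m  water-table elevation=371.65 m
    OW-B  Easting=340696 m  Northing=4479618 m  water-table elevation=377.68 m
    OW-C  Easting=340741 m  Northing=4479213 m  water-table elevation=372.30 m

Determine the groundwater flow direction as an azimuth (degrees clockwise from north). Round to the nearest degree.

184°

Three-point gradient (reference OW-A): Δ to OW-B = (-65, 455, +6.03), Δ to OW-C = (-20, 50, +0.65).
∂h/∂x = +0.0009829, ∂h/∂y = +0.01339 (det = 5850).
Flow direction (−∇h) has components (-0.0009829 E, -0.01339 N).
Azimuth = atan2(E, N) = atan2(-0.0009829, -0.01339) = 184.2° ≈ 184°.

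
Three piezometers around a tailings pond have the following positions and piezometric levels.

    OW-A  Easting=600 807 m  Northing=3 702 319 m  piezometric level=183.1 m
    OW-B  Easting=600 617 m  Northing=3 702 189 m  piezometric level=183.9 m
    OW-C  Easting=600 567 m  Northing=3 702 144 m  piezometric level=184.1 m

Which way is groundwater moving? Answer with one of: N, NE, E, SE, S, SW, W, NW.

E

Taking OW-A as reference: OW-B−OW-A = (-190, -130, +0.8); OW-C−OW-A = (-240, -175, +1.0).
Determinant of the coordinate differences = (-190)·(-175) − (-240)·(-130) = 2050.
∂h/∂x = [(+0.8)·(-175) − (+1.0)·(-130)] / 2050 = -0.004878
∂h/∂y = [(-190)·(+1.0) − (-240)·(+0.8)] / 2050 = +0.0009756
Flow = −∇h = (+0.004878 east, -0.0009756 north), which points east.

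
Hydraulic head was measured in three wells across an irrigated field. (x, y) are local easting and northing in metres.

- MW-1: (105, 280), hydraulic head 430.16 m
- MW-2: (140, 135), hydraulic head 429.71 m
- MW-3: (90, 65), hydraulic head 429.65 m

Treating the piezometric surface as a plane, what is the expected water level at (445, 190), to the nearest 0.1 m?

429.1 m

Differences from MW-1: to MW-2 (Δx, Δy, Δh) = (35, -145, -0.45); to MW-3 = (-15, -215, -0.51).
Solve a·Δx + b·Δy = Δh: det = 35·(-215) − (-15)·(-145) = -9700.
∂h/∂x = [(-0.45)·(-215) − (-0.51)·(-145)] / -9700 = -0.002351
∂h/∂y = [35·(-0.51) − (-15)·(-0.45)] / -9700 = +0.002536
h(445, 190) = 430.16 + (-0.002351)·(340) + (+0.002536)·(-90) = 430.16 -0.799 -0.228 = 429.133 m.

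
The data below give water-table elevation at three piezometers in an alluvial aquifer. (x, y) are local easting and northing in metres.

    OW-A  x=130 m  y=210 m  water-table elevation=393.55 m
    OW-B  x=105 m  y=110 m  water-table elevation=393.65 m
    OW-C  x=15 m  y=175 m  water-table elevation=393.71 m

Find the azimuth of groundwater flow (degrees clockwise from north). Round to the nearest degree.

Three-point gradient (reference OW-A): Δ to OW-B = (-25, -100, +0.10), Δ to OW-C = (-115, -35, +0.16).
∂h/∂x = -0.001176, ∂h/∂y = -0.0007059 (det = -10625).
Flow direction (−∇h) has components (+0.001176 E, +0.0007059 N).
Azimuth = atan2(E, N) = atan2(+0.001176, +0.0007059) = 59.0° ≈ 059°.

059°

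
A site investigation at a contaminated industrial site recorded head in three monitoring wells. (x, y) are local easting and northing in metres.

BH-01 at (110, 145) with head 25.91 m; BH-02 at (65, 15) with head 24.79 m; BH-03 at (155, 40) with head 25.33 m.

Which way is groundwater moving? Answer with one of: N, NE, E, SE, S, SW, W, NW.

With h = a·x + b·y + c and BH-01 as origin, the differences give:
  (-45)·a + (-130)·b = -1.12
  45·a + (-105)·b = -0.58
Eliminate b (×(-105) and ×(-130), subtract): 10575·a = 42.200 → a = ∂h/∂x = +0.003991
Back-substitute: b = ∂h/∂y = +0.007234.
Flow = −∇h = (-0.003991 east, -0.007234 north), which points southwest.

SW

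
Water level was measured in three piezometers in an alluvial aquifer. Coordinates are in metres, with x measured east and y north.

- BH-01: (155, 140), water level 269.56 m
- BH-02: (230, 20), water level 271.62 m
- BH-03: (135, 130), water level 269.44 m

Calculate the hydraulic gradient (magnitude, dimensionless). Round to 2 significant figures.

0.015

Taking BH-01 as reference: BH-02−BH-01 = (75, -120, +2.06); BH-03−BH-01 = (-20, -10, -0.12).
Determinant of the coordinate differences = 75·(-10) − (-20)·(-120) = -3150.
∂h/∂x = [(+2.06)·(-10) − (-0.12)·(-120)] / -3150 = +0.01111
∂h/∂y = [75·(-0.12) − (-20)·(+2.06)] / -3150 = -0.01022
|∇h| = √(0.01111² + -0.01022²) = 0.0151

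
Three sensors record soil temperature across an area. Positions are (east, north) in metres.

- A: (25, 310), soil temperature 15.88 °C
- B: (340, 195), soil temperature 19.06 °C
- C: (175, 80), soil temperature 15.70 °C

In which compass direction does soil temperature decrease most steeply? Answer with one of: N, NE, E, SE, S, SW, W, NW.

With T = a·x + b·y + c and A as origin, the differences give:
  315·a + (-115)·b = +3.18
  150·a + (-230)·b = -0.18
Eliminate b (×(-230) and ×(-115), subtract): -55200·a = -752.100 → a = ∂T/∂x = +0.01362
Back-substitute: b = ∂T/∂y = +0.009668.
Steepest decrease is along −∇f = (-0.01362 E, -0.009668 N) → southwest.

SW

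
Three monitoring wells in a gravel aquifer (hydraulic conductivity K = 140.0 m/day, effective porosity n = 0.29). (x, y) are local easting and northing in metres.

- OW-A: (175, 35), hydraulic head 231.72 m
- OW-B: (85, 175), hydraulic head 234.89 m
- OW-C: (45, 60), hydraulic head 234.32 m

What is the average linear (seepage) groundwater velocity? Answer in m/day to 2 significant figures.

10 m/day

Differences from OW-A: to OW-B (Δx, Δy, Δh) = (-90, 140, +3.17); to OW-C = (-130, 25, +2.60).
Determinant of the coordinate differences = (-90)·25 − (-130)·140 = 15950.
∂h/∂x = [(+3.17)·25 − (+2.60)·140] / 15950 = -0.01785
∂h/∂y = [(-90)·(+2.60) − (-130)·(+3.17)] / 15950 = +0.01117
|∇h| = √(-0.01785² + 0.01117²) = 0.02106
Seepage velocity v = K·i/n = 140.0 × 0.02106 / 0.29 = 10.17 m/day.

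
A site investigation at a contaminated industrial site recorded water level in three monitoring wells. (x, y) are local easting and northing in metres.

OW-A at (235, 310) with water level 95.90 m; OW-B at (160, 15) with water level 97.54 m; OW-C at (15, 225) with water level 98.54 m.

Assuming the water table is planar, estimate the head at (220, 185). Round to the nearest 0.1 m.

Taking OW-A as reference: OW-B−OW-A = (-75, -295, +1.64); OW-C−OW-A = (-220, -85, +2.64).
Solve a·Δx + b·Δy = Δh: det = (-75)·(-85) − (-220)·(-295) = -58525.
∂h/∂x = [(+1.64)·(-85) − (+2.64)·(-295)] / -58525 = -0.01093
∂h/∂y = [(-75)·(+2.64) − (-220)·(+1.64)] / -58525 = -0.002782
h(220, 185) = 95.90 + (-0.01093)·(-15) + (-0.002782)·(-125) = 95.90 +0.164 +0.348 = 96.412 m.

96.4 m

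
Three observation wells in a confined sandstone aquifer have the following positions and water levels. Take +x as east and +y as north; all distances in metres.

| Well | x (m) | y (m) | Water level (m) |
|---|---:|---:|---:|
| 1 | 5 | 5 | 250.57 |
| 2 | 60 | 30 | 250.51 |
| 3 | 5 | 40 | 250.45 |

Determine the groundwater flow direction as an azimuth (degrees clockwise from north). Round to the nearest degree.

352°

Taking 1 as reference: 2−1 = (55, 25, -0.06); 3−1 = (0, 35, -0.12).
Determinant of the coordinate differences = 55·35 − 0·25 = 1925.
∂h/∂x = [(-0.06)·35 − (-0.12)·25] / 1925 = +0.0004675
∂h/∂y = [55·(-0.12) − 0·(-0.06)] / 1925 = -0.003429
Flow direction (−∇h) has components (-0.0004675 E, +0.003429 N).
Azimuth = atan2(E, N) = atan2(-0.0004675, +0.003429) = 352.2° ≈ 352°.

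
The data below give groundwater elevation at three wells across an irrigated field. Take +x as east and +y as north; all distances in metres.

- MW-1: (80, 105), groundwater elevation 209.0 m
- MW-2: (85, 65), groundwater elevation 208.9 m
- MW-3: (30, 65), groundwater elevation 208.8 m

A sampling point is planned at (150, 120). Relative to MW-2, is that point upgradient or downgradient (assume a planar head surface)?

upgradient

Taking MW-1 as reference: MW-2−MW-1 = (5, -40, -0.1); MW-3−MW-1 = (-50, -40, -0.2).
Solve a·Δx + b·Δy = Δh: det = 5·(-40) − (-50)·(-40) = -2200.
∂h/∂x = [(-0.1)·(-40) − (-0.2)·(-40)] / -2200 = +0.001818
∂h/∂y = [5·(-0.2) − (-50)·(-0.1)] / -2200 = +0.002727
Head at (150, 120) = 209.0 + (+0.001818)·(70) + (+0.002727)·(15) = 209.17 m.
That is higher than the 208.9 m at MW-2, so the point is upgradient.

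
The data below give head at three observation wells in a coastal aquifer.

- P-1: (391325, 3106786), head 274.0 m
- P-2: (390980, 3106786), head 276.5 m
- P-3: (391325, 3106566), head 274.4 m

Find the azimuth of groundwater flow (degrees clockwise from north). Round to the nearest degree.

076°

∂h/∂x = (276.5 − 274.0) / (390980 − 391325) = -0.007246
∂h/∂y = (274.4 − 274.0) / (3106566 − 3106786) = -0.001818
Flow direction (−∇h) has components (+0.007246 E, +0.001818 N).
Azimuth = atan2(E, N) = atan2(+0.007246, +0.001818) = 75.9° ≈ 076°.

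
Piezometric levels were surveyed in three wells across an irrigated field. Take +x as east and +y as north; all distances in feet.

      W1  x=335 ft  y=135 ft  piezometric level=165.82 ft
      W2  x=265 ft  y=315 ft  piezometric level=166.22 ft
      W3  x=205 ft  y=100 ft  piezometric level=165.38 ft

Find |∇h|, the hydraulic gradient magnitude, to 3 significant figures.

0.00408

Taking W1 as reference: W2−W1 = (-70, 180, +0.40); W3−W1 = (-130, -35, -0.44).
Solve a·Δx + b·Δy = Δh: det = (-70)·(-35) − (-130)·180 = 25850.
∂h/∂x = [(+0.40)·(-35) − (-0.44)·180] / 25850 = +0.002522
∂h/∂y = [(-70)·(-0.44) − (-130)·(+0.40)] / 25850 = +0.003203
|∇h| = √(0.002522² + 0.003203²) = 0.004077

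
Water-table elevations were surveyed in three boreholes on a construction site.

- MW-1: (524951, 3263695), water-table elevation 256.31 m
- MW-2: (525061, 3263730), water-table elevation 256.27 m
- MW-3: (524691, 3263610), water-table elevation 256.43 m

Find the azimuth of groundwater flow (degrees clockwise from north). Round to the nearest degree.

344°

With h = a·x + b·y + c and MW-1 as origin, the differences give:
  110·a + 35·b = -0.04
  (-260)·a + (-85)·b = +0.12
Eliminate b (×(-85) and ×35, subtract): -250·a = -0.800 → a = ∂h/∂x = +0.003200
Back-substitute: b = ∂h/∂y = -0.01120.
Flow direction (−∇h) has components (-0.003200 E, +0.01120 N).
Azimuth = atan2(E, N) = atan2(-0.003200, +0.01120) = 344.1° ≈ 344°.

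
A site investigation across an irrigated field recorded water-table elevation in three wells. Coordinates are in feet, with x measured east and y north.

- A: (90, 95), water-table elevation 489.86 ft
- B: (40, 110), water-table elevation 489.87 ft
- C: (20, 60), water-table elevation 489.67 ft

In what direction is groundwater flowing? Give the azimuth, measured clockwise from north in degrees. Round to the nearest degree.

Taking A as reference: B−A = (-50, 15, +0.01); C−A = (-70, -35, -0.19).
Determinant of the coordinate differences = (-50)·(-35) − (-70)·15 = 2800.
∂h/∂x = [(+0.01)·(-35) − (-0.19)·15] / 2800 = +0.0008929
∂h/∂y = [(-50)·(-0.19) − (-70)·(+0.01)] / 2800 = +0.003643
Flow direction (−∇h) has components (-0.0008929 E, -0.003643 N).
Azimuth = atan2(E, N) = atan2(-0.0008929, -0.003643) = 193.8° ≈ 194°.

194°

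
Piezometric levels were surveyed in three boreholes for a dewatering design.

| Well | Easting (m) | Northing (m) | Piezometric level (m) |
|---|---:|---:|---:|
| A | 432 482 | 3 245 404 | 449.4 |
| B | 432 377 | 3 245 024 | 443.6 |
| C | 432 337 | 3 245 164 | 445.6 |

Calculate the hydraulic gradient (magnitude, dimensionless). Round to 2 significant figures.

0.015

Three-point gradient (reference A): Δ to B = (-105, -380, -5.8), Δ to C = (-145, -240, -3.8).
∂h/∂x = +0.001739, ∂h/∂y = +0.01478 (det = -29900).
|∇h| = √(0.001739² + 0.01478²) = 0.01488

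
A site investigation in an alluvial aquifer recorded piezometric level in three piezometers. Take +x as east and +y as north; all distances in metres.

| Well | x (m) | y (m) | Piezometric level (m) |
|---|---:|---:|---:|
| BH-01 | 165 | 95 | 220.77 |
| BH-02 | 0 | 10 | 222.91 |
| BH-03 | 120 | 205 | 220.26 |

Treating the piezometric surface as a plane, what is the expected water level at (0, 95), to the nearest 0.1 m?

222.2 m

Taking BH-01 as reference: BH-02−BH-01 = (-165, -85, +2.14); BH-03−BH-01 = (-45, 110, -0.51).
Solve a·Δx + b·Δy = Δh: det = (-165)·110 − (-45)·(-85) = -21975.
∂h/∂x = [(+2.14)·110 − (-0.51)·(-85)] / -21975 = -0.008739
∂h/∂y = [(-165)·(-0.51) − (-45)·(+2.14)] / -21975 = -0.008212
h(0, 95) = 220.77 + (-0.008739)·(-165) + (-0.008212)·(0) = 220.77 +1.442 -0.000 = 222.212 m.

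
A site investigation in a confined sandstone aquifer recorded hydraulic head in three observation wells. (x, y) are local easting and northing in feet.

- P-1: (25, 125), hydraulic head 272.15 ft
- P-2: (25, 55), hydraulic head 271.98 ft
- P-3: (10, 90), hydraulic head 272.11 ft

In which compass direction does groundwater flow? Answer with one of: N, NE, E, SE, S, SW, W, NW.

Differences from P-1: to P-2 (Δx, Δy, Δh) = (0, -70, -0.17); to P-3 = (-15, -35, -0.04).
Solve a·Δx + b·Δy = Δh: det = 0·(-35) − (-15)·(-70) = -1050.
∂h/∂x = [(-0.17)·(-35) − (-0.04)·(-70)] / -1050 = -0.003000
∂h/∂y = [0·(-0.04) − (-15)·(-0.17)] / -1050 = +0.002429
Flow = −∇h = (+0.003000 east, -0.002429 north), which points southeast.

SE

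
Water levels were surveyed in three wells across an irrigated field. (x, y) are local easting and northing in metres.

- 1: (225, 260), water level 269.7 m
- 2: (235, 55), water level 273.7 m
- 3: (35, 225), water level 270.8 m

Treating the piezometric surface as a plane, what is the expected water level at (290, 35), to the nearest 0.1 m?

With h = a·x + b·y + c and 1 as origin, the differences give:
  10·a + (-205)·b = +4.0
  (-190)·a + (-35)·b = +1.1
Eliminate b (×(-35) and ×(-205), subtract): -39300·a = 85.50 → a = ∂h/∂x = -0.002176
Back-substitute: b = ∂h/∂y = -0.01962.
h(290, 35) = 269.7 + (-0.002176)·(65) + (-0.01962)·(-225) = 269.7 -0.141 +4.414 = 273.973 m.

274.0 m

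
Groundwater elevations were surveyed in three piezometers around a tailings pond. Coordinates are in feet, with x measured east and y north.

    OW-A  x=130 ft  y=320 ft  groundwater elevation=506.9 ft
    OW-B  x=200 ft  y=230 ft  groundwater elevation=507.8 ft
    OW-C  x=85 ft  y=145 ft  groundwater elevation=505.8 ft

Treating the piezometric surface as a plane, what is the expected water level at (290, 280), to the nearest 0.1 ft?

Differences from OW-A: to OW-B (Δx, Δy, Δh) = (70, -90, +0.9); to OW-C = (-45, -175, -1.1).
Determinant of the coordinate differences = 70·(-175) − (-45)·(-90) = -16300.
∂h/∂x = [(+0.9)·(-175) − (-1.1)·(-90)] / -16300 = +0.01574
∂h/∂y = [70·(-1.1) − (-45)·(+0.9)] / -16300 = +0.002239
h(290, 280) = 506.9 + (+0.01574)·(160) + (+0.002239)·(-40) = 506.9 +2.518 -0.090 = 509.328 ft.

509.3 ft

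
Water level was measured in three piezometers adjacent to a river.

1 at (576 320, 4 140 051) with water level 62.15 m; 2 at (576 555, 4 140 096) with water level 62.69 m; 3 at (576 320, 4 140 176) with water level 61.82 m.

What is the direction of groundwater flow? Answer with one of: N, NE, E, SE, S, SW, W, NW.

NW

Taking 1 as reference: 2−1 = (235, 45, +0.54); 3−1 = (0, 125, -0.33).
Determinant of the coordinate differences = 235·125 − 0·45 = 29375.
∂h/∂x = [(+0.54)·125 − (-0.33)·45] / 29375 = +0.002803
∂h/∂y = [235·(-0.33) − 0·(+0.54)] / 29375 = -0.002640
Flow = −∇h = (-0.002803 east, +0.002640 north), which points northwest.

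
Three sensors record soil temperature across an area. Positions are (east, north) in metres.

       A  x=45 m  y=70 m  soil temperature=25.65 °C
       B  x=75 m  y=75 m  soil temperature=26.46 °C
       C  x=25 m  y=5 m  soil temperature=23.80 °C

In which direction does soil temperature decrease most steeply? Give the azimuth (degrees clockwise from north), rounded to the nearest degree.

Differences from A: to B (Δx, Δy, Δh) = (30, 5, +0.81); to C = (-20, -65, -1.85).
Solve a·Δx + b·Δy = ΔT: det = 30·(-65) − (-20)·5 = -1850.
∂T/∂x = [(+0.81)·(-65) − (-1.85)·5] / -1850 = +0.02346
∂T/∂y = [30·(-1.85) − (-20)·(+0.81)] / -1850 = +0.02124
Steepest decrease is along −∇f: components (-0.02346 E, -0.02124 N).
Azimuth = atan2(-0.02346, -0.02124) = 227.8° ≈ 228°.

228°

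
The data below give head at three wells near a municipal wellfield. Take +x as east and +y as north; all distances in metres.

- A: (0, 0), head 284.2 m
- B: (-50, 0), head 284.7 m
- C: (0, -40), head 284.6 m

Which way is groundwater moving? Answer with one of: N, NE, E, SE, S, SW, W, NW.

∂h/∂x = (284.7 − 284.2) / (-50 − 0) = -0.01000
∂h/∂y = (284.6 − 284.2) / (-40 − 0) = -0.01000
Flow = −∇h = (+0.01000 east, +0.01000 north), which points northeast.

NE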